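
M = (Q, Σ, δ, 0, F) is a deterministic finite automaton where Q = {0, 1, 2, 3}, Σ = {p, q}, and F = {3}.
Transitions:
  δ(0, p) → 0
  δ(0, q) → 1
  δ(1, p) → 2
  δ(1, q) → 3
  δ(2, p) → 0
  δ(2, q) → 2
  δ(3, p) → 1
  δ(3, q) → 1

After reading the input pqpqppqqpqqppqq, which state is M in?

3

0 --p--> 0
0 --q--> 1
1 --p--> 2
2 --q--> 2
2 --p--> 0
0 --p--> 0
0 --q--> 1
1 --q--> 3
3 --p--> 1
1 --q--> 3
3 --q--> 1
1 --p--> 2
2 --p--> 0
0 --q--> 1
1 --q--> 3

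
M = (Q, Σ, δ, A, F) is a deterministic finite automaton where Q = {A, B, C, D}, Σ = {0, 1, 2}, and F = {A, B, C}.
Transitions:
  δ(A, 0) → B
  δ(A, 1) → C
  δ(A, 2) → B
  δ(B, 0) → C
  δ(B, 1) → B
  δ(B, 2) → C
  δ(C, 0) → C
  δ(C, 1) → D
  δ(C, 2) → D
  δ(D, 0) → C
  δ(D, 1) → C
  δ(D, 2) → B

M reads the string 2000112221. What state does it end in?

D

A --2--> B
B --0--> C
C --0--> C
C --0--> C
C --1--> D
D --1--> C
C --2--> D
D --2--> B
B --2--> C
C --1--> D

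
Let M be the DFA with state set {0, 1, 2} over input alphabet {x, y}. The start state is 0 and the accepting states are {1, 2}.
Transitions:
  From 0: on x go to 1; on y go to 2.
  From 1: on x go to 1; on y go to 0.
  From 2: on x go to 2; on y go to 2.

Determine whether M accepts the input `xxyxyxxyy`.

0 --x--> 1
1 --x--> 1
1 --y--> 0
0 --x--> 1
1 --y--> 0
0 --x--> 1
1 --x--> 1
1 --y--> 0
0 --y--> 2
End in state 2, which is an accepting state.

accepted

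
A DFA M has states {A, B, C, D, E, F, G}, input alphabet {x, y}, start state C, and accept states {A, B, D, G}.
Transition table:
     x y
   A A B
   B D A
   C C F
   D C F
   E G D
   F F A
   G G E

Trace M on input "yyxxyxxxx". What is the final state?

C --y--> F
F --y--> A
A --x--> A
A --x--> A
A --y--> B
B --x--> D
D --x--> C
C --x--> C
C --x--> C

C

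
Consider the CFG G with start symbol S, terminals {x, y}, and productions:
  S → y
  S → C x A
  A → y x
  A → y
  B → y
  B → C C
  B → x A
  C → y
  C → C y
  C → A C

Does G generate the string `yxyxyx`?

S ⇒ CxA ⇒ ACxA ⇒ yxCxA ⇒ yxyxA ⇒ yxyxyx

yes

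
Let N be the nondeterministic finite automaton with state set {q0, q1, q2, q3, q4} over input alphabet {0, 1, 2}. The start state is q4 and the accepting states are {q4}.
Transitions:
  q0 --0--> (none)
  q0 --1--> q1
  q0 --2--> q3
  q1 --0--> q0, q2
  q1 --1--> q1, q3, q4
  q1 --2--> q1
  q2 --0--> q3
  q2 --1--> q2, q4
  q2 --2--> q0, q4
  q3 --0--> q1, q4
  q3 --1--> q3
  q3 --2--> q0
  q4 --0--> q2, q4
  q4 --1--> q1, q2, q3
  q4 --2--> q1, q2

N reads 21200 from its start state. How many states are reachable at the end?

4

Start: {q4}
read 2: {q1, q2}
read 1: {q1, q2, q3, q4}
read 2: {q0, q1, q2, q4}
read 0: {q0, q2, q3, q4}
read 0: {q1, q2, q3, q4}
Final reachable set {q1, q2, q3, q4} has 4 states.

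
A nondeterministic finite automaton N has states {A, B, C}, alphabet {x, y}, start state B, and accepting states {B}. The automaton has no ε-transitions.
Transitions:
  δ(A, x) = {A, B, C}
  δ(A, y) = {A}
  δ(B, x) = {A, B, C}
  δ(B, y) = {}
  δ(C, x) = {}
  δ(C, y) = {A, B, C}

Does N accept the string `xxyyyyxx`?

accepted

Start: {B}
read x: {A, B, C}
read x: {A, B, C}
read y: {A, B, C}
read y: {A, B, C}
read y: {A, B, C}
read y: {A, B, C}
read x: {A, B, C}
read x: {A, B, C}
Reachable ∩ accepting = {B} — nonempty.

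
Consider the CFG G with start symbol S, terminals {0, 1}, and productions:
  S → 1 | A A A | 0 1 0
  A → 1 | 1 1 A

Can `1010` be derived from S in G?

no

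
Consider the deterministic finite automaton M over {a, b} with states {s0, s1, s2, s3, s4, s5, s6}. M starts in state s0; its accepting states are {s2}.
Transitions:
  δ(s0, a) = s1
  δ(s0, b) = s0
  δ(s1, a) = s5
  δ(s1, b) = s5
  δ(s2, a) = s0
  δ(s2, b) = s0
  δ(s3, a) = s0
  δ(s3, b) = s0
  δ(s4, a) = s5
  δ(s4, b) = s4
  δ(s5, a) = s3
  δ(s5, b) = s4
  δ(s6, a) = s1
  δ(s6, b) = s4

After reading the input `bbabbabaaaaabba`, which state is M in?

s0 --b--> s0
s0 --b--> s0
s0 --a--> s1
s1 --b--> s5
s5 --b--> s4
s4 --a--> s5
s5 --b--> s4
s4 --a--> s5
s5 --a--> s3
s3 --a--> s0
s0 --a--> s1
s1 --a--> s5
s5 --b--> s4
s4 --b--> s4
s4 --a--> s5

s5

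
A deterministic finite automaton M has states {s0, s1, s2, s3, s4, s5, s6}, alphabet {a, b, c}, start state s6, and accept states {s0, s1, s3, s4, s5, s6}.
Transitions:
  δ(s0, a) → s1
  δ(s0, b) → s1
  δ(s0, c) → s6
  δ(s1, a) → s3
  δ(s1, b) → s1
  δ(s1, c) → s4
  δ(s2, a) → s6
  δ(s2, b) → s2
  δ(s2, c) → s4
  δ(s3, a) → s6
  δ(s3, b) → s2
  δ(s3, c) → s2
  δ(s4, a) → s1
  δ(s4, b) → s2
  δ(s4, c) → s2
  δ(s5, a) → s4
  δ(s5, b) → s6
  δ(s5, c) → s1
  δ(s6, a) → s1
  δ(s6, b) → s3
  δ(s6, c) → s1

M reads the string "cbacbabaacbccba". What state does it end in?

s6 --c--> s1
s1 --b--> s1
s1 --a--> s3
s3 --c--> s2
s2 --b--> s2
s2 --a--> s6
s6 --b--> s3
s3 --a--> s6
s6 --a--> s1
s1 --c--> s4
s4 --b--> s2
s2 --c--> s4
s4 --c--> s2
s2 --b--> s2
s2 --a--> s6

s6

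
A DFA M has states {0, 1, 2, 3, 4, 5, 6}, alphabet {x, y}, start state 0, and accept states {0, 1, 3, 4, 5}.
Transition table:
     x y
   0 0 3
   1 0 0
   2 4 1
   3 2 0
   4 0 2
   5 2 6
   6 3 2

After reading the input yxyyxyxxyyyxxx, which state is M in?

0 --y--> 3
3 --x--> 2
2 --y--> 1
1 --y--> 0
0 --x--> 0
0 --y--> 3
3 --x--> 2
2 --x--> 4
4 --y--> 2
2 --y--> 1
1 --y--> 0
0 --x--> 0
0 --x--> 0
0 --x--> 0

0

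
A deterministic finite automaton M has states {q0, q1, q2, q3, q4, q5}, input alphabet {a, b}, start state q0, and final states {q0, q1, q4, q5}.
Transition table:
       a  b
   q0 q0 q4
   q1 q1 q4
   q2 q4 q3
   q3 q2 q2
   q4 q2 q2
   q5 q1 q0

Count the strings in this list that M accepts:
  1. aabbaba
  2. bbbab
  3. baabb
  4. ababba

aabbaba: accepted
bbbab: rejected
baabb: rejected
ababba: accepted

2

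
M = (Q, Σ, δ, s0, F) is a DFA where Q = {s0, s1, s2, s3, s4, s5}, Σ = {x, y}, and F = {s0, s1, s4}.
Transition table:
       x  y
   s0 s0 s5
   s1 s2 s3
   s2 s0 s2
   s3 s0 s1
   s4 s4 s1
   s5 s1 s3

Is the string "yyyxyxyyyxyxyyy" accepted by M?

accepted

s0 --y--> s5
s5 --y--> s3
s3 --y--> s1
s1 --x--> s2
s2 --y--> s2
s2 --x--> s0
s0 --y--> s5
s5 --y--> s3
s3 --y--> s1
s1 --x--> s2
s2 --y--> s2
s2 --x--> s0
s0 --y--> s5
s5 --y--> s3
s3 --y--> s1
End in state s1, which is an accepting state.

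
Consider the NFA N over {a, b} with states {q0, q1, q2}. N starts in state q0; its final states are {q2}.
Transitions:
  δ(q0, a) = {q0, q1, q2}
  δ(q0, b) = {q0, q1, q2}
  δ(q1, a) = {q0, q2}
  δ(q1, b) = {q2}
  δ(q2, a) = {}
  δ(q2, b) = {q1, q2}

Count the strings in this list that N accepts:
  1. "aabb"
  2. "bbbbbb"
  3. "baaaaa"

3

"aabb": accepted
"bbbbbb": accepted
"baaaaa": accepted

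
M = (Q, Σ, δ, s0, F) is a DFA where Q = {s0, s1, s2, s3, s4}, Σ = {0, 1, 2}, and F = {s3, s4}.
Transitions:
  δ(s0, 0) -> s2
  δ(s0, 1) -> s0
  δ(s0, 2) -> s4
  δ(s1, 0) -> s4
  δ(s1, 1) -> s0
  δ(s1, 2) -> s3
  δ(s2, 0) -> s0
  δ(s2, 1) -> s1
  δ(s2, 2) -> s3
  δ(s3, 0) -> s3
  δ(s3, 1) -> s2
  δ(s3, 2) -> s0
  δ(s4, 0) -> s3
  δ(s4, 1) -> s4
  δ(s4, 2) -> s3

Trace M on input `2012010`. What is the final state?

s0 --2--> s4
s4 --0--> s3
s3 --1--> s2
s2 --2--> s3
s3 --0--> s3
s3 --1--> s2
s2 --0--> s0

s0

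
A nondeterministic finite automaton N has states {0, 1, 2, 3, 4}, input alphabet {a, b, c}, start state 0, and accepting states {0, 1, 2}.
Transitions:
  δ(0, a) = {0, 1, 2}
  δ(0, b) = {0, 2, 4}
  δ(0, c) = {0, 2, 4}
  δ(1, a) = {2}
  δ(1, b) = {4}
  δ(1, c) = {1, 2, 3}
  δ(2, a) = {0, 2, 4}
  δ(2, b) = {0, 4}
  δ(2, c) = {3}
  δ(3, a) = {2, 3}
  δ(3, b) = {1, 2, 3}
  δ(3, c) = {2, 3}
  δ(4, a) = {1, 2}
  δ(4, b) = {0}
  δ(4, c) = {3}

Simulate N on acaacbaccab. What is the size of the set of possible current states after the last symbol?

Start: {0}
read a: {0, 1, 2}
read c: {0, 1, 2, 3, 4}
read a: {0, 1, 2, 3, 4}
read a: {0, 1, 2, 3, 4}
read c: {0, 1, 2, 3, 4}
read b: {0, 1, 2, 3, 4}
read a: {0, 1, 2, 3, 4}
read c: {0, 1, 2, 3, 4}
read c: {0, 1, 2, 3, 4}
read a: {0, 1, 2, 3, 4}
read b: {0, 1, 2, 3, 4}
Final reachable set {0, 1, 2, 3, 4} has 5 states.

5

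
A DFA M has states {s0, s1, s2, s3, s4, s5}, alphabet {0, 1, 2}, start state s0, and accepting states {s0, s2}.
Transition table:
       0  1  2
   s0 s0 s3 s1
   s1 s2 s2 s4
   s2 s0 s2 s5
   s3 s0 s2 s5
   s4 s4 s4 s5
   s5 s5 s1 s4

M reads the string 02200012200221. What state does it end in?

s4

s0 --0--> s0
s0 --2--> s1
s1 --2--> s4
s4 --0--> s4
s4 --0--> s4
s4 --0--> s4
s4 --1--> s4
s4 --2--> s5
s5 --2--> s4
s4 --0--> s4
s4 --0--> s4
s4 --2--> s5
s5 --2--> s4
s4 --1--> s4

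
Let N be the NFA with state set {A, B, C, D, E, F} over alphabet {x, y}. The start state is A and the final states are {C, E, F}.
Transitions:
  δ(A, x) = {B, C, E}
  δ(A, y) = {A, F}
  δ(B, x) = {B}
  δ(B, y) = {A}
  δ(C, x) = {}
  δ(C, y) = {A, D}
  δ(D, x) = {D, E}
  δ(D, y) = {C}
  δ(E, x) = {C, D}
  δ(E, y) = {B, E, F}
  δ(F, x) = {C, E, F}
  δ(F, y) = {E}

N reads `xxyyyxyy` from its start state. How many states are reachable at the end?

Start: {A}
read x: {B, C, E}
read x: {B, C, D}
read y: {A, C, D}
read y: {A, C, D, F}
read y: {A, C, D, E, F}
read x: {B, C, D, E, F}
read y: {A, B, C, D, E, F}
read y: {A, B, C, D, E, F}
Final reachable set {A, B, C, D, E, F} has 6 states.

6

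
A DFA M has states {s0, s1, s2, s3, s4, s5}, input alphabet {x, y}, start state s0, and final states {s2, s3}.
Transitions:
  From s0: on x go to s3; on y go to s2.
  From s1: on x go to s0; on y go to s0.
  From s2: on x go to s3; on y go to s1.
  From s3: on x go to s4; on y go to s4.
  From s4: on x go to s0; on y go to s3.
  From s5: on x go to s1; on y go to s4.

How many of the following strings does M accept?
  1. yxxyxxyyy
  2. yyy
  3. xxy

yxxyxxyyy: rejected
yyy: rejected
xxy: accepted

1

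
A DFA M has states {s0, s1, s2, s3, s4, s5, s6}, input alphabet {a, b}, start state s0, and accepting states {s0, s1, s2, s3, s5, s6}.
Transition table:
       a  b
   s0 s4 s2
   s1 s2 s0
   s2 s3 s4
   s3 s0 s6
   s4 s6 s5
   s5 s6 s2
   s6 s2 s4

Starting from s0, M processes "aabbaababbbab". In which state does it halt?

s0 --a--> s4
s4 --a--> s6
s6 --b--> s4
s4 --b--> s5
s5 --a--> s6
s6 --a--> s2
s2 --b--> s4
s4 --a--> s6
s6 --b--> s4
s4 --b--> s5
s5 --b--> s2
s2 --a--> s3
s3 --b--> s6

s6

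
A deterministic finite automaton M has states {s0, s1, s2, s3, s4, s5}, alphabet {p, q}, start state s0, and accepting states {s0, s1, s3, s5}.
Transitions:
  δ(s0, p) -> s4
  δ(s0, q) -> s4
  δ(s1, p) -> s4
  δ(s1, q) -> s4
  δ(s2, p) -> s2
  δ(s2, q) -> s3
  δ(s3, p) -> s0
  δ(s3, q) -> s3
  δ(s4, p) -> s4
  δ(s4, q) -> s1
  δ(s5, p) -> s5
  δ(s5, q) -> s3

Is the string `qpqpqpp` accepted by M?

rejected

s0 --q--> s4
s4 --p--> s4
s4 --q--> s1
s1 --p--> s4
s4 --q--> s1
s1 --p--> s4
s4 --p--> s4
End in state s4, which is not an accepting state.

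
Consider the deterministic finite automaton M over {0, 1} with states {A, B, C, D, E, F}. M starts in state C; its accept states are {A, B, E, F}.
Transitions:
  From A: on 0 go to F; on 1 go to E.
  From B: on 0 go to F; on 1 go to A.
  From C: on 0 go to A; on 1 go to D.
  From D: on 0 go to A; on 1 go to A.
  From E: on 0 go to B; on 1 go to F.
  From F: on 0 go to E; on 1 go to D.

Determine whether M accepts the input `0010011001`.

accepted

C --0--> A
A --0--> F
F --1--> D
D --0--> A
A --0--> F
F --1--> D
D --1--> A
A --0--> F
F --0--> E
E --1--> F
End in state F, which is an accepting state.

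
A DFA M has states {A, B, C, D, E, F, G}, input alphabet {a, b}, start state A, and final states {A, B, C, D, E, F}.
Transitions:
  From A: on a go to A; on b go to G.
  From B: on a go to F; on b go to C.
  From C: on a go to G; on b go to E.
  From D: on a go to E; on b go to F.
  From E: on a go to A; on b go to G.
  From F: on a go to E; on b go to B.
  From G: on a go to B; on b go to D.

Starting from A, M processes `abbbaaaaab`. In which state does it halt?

G

A --a--> A
A --b--> G
G --b--> D
D --b--> F
F --a--> E
E --a--> A
A --a--> A
A --a--> A
A --a--> A
A --b--> G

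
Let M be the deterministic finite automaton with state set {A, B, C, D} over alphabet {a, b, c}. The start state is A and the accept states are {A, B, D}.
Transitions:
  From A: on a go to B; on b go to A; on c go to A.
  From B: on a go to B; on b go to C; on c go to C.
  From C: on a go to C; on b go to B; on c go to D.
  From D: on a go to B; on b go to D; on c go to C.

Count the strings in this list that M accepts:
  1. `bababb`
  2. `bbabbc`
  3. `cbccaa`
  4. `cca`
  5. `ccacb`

`bababb`: rejected
`bbabbc`: rejected
`cbccaa`: accepted
`cca`: accepted
`ccacb`: accepted

3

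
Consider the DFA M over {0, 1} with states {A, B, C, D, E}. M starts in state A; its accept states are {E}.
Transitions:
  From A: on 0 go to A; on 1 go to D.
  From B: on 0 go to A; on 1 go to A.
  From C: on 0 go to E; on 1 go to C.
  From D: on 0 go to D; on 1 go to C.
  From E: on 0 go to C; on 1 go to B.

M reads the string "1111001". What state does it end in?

A --1--> D
D --1--> C
C --1--> C
C --1--> C
C --0--> E
E --0--> C
C --1--> C

C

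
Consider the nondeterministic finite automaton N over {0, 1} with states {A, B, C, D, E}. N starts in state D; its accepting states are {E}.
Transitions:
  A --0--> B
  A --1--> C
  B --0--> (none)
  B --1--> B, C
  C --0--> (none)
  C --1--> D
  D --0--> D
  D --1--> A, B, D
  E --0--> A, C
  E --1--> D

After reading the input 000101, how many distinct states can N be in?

4

Start: {D}
read 0: {D}
read 0: {D}
read 0: {D}
read 1: {A, B, D}
read 0: {B, D}
read 1: {A, B, C, D}
Final reachable set {A, B, C, D} has 4 states.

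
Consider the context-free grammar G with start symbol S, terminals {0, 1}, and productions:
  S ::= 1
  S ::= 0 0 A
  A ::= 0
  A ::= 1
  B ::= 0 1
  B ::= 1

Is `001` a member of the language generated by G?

S ⇒ 00A ⇒ 001

yes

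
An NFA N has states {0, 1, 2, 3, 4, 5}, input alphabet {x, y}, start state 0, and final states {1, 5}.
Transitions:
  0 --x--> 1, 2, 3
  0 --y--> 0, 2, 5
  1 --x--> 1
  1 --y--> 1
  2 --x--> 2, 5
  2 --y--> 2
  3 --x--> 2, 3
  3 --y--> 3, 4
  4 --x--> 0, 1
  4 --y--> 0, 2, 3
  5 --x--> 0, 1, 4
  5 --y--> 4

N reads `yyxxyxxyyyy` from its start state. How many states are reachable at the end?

6

Start: {0}
read y: {0, 2, 5}
read y: {0, 2, 4, 5}
read x: {0, 1, 2, 3, 4, 5}
read x: {0, 1, 2, 3, 4, 5}
read y: {0, 1, 2, 3, 4, 5}
read x: {0, 1, 2, 3, 4, 5}
read x: {0, 1, 2, 3, 4, 5}
read y: {0, 1, 2, 3, 4, 5}
read y: {0, 1, 2, 3, 4, 5}
read y: {0, 1, 2, 3, 4, 5}
read y: {0, 1, 2, 3, 4, 5}
Final reachable set {0, 1, 2, 3, 4, 5} has 6 states.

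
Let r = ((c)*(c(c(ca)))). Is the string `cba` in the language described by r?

no

No split of cba into u·v has (c)* matching u and (c(c(ca))) matching v.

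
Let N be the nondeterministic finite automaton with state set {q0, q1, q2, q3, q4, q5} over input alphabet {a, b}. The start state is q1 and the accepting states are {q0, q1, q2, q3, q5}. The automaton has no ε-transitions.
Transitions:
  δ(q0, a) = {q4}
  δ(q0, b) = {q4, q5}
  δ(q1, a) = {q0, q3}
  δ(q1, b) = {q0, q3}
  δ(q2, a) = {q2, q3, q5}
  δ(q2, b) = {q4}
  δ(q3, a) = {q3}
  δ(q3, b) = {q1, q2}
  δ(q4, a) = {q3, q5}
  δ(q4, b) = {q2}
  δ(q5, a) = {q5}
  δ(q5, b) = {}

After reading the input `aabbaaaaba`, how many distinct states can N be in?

Start: {q1}
read a: {q0, q3}
read a: {q3, q4}
read b: {q1, q2}
read b: {q0, q3, q4}
read a: {q3, q4, q5}
read a: {q3, q5}
read a: {q3, q5}
read a: {q3, q5}
read b: {q1, q2}
read a: {q0, q2, q3, q5}
Final reachable set {q0, q2, q3, q5} has 4 states.

4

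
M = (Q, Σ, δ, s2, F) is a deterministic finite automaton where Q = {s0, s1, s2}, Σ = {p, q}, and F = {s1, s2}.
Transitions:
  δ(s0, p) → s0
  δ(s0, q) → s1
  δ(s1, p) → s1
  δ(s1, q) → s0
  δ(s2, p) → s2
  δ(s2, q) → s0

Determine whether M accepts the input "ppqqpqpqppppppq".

s2 --p--> s2
s2 --p--> s2
s2 --q--> s0
s0 --q--> s1
s1 --p--> s1
s1 --q--> s0
s0 --p--> s0
s0 --q--> s1
s1 --p--> s1
s1 --p--> s1
s1 --p--> s1
s1 --p--> s1
s1 --p--> s1
s1 --p--> s1
s1 --q--> s0
End in state s0, which is not an accepting state.

rejected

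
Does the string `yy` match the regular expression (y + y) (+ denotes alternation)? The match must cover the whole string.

Neither y nor y matches yy.

no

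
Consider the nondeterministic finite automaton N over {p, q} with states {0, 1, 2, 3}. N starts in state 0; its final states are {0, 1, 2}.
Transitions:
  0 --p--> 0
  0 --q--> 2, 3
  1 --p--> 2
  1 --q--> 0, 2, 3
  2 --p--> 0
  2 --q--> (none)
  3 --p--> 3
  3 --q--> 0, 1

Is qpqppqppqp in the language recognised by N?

accepted

Start: {0}
read q: {2, 3}
read p: {0, 3}
read q: {0, 1, 2, 3}
read p: {0, 2, 3}
read p: {0, 3}
read q: {0, 1, 2, 3}
read p: {0, 2, 3}
read p: {0, 3}
read q: {0, 1, 2, 3}
read p: {0, 2, 3}
Reachable ∩ accepting = {0, 2} — nonempty.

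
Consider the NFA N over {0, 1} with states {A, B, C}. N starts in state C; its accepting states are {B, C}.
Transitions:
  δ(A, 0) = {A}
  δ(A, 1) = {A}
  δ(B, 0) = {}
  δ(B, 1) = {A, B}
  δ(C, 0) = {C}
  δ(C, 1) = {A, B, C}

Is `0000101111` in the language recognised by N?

accepted

Start: {C}
read 0: {C}
read 0: {C}
read 0: {C}
read 0: {C}
read 1: {A, B, C}
read 0: {A, C}
read 1: {A, B, C}
read 1: {A, B, C}
read 1: {A, B, C}
read 1: {A, B, C}
Reachable ∩ accepting = {B, C} — nonempty.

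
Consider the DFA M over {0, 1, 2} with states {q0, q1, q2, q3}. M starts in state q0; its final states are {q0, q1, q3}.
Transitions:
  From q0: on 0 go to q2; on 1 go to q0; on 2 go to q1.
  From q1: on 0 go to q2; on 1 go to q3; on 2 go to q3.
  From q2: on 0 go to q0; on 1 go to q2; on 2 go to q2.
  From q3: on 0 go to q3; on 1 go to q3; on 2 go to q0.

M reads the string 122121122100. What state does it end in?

q3

q0 --1--> q0
q0 --2--> q1
q1 --2--> q3
q3 --1--> q3
q3 --2--> q0
q0 --1--> q0
q0 --1--> q0
q0 --2--> q1
q1 --2--> q3
q3 --1--> q3
q3 --0--> q3
q3 --0--> q3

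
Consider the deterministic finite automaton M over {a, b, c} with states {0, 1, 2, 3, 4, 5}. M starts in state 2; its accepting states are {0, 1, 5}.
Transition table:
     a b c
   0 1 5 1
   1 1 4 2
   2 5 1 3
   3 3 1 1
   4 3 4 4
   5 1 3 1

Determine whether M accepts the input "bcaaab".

rejected

2 --b--> 1
1 --c--> 2
2 --a--> 5
5 --a--> 1
1 --a--> 1
1 --b--> 4
End in state 4, which is not an accepting state.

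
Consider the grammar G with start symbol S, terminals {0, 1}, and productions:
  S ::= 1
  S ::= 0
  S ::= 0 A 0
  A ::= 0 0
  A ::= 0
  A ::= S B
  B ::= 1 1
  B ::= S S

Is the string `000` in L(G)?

S ⇒ 0A0 ⇒ 000

yes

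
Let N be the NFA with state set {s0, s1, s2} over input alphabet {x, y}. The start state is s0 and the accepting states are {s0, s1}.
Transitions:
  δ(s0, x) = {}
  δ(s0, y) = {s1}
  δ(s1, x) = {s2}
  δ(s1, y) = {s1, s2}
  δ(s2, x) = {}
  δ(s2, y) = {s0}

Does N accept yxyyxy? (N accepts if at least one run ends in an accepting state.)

Start: {s0}
read y: {s1}
read x: {s2}
read y: {s0}
read y: {s1}
read x: {s2}
read y: {s0}
Reachable ∩ accepting = {s0} — nonempty.

accepted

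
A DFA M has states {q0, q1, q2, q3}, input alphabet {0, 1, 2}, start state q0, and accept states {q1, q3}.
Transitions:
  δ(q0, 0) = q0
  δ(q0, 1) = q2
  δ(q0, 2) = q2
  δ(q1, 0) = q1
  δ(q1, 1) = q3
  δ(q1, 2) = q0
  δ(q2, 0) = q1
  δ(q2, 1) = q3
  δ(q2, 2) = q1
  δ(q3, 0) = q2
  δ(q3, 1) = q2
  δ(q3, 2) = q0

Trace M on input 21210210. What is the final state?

q1

q0 --2--> q2
q2 --1--> q3
q3 --2--> q0
q0 --1--> q2
q2 --0--> q1
q1 --2--> q0
q0 --1--> q2
q2 --0--> q1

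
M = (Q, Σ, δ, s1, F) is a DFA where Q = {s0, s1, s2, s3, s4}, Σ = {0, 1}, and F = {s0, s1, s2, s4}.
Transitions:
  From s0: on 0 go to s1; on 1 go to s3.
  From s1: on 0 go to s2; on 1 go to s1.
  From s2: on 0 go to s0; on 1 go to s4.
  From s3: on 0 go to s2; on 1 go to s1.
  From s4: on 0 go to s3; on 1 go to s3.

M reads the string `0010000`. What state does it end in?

s2

s1 --0--> s2
s2 --0--> s0
s0 --1--> s3
s3 --0--> s2
s2 --0--> s0
s0 --0--> s1
s1 --0--> s2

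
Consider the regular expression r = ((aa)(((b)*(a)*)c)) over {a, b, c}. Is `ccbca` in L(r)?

No split of ccbca into u·v has (aa) matching u and (((b)*(a)*)c) matching v.

no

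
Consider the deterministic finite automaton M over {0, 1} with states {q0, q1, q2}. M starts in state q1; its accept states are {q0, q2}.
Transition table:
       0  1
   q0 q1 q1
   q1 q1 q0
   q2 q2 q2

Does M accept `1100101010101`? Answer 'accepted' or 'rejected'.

accepted

q1 --1--> q0
q0 --1--> q1
q1 --0--> q1
q1 --0--> q1
q1 --1--> q0
q0 --0--> q1
q1 --1--> q0
q0 --0--> q1
q1 --1--> q0
q0 --0--> q1
q1 --1--> q0
q0 --0--> q1
q1 --1--> q0
End in state q0, which is an accepting state.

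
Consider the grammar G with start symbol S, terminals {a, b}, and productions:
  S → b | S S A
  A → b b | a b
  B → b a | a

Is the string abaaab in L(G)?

no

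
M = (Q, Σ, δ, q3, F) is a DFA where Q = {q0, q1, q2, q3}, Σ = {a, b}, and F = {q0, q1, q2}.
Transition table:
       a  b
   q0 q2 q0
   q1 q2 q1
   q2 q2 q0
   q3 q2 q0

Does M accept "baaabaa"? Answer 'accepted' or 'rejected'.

accepted

q3 --b--> q0
q0 --a--> q2
q2 --a--> q2
q2 --a--> q2
q2 --b--> q0
q0 --a--> q2
q2 --a--> q2
End in state q2, which is an accepting state.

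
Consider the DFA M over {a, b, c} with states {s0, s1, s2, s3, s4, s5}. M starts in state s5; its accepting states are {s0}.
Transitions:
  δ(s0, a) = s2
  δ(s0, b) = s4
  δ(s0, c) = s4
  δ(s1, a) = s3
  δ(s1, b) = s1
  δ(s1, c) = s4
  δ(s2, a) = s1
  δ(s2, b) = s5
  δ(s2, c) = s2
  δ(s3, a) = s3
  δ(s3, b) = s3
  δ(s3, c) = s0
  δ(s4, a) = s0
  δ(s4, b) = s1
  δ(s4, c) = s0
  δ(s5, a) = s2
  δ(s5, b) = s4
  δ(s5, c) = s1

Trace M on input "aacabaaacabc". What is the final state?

s0

s5 --a--> s2
s2 --a--> s1
s1 --c--> s4
s4 --a--> s0
s0 --b--> s4
s4 --a--> s0
s0 --a--> s2
s2 --a--> s1
s1 --c--> s4
s4 --a--> s0
s0 --b--> s4
s4 --c--> s0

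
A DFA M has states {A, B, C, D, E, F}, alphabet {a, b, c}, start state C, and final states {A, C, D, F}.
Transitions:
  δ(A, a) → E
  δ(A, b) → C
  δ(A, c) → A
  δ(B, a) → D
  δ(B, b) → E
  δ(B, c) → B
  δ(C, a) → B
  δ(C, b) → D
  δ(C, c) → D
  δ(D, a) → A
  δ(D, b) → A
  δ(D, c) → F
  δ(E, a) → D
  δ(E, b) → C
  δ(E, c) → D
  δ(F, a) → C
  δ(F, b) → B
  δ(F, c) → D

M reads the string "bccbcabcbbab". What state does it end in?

E

C --b--> D
D --c--> F
F --c--> D
D --b--> A
A --c--> A
A --a--> E
E --b--> C
C --c--> D
D --b--> A
A --b--> C
C --a--> B
B --b--> E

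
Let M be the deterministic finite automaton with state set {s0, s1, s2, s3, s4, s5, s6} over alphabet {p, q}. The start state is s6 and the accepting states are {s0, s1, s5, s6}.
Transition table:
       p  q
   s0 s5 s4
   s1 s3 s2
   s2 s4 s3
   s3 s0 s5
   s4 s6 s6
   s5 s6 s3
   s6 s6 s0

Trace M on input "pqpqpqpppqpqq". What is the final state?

s6 --p--> s6
s6 --q--> s0
s0 --p--> s5
s5 --q--> s3
s3 --p--> s0
s0 --q--> s4
s4 --p--> s6
s6 --p--> s6
s6 --p--> s6
s6 --q--> s0
s0 --p--> s5
s5 --q--> s3
s3 --q--> s5

s5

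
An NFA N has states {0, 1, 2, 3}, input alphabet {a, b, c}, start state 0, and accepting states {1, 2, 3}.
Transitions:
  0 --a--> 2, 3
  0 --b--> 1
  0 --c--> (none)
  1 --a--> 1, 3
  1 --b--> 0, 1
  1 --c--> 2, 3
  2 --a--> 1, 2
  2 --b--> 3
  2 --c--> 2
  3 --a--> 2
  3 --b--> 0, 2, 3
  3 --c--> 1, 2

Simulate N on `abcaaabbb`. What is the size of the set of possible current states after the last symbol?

Start: {0}
read a: {2, 3}
read b: {0, 2, 3}
read c: {1, 2}
read a: {1, 2, 3}
read a: {1, 2, 3}
read a: {1, 2, 3}
read b: {0, 1, 2, 3}
read b: {0, 1, 2, 3}
read b: {0, 1, 2, 3}
Final reachable set {0, 1, 2, 3} has 4 states.

4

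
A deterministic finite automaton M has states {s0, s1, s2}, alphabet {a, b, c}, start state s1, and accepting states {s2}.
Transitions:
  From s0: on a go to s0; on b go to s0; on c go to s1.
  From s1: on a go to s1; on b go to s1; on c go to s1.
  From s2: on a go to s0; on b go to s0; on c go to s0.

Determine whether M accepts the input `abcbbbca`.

rejected

s1 --a--> s1
s1 --b--> s1
s1 --c--> s1
s1 --b--> s1
s1 --b--> s1
s1 --b--> s1
s1 --c--> s1
s1 --a--> s1
End in state s1, which is not an accepting state.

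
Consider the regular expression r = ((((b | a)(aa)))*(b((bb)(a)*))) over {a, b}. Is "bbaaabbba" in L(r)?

No split of bbaaabbba into u·v has (((b|a)(aa)))* matching u and (b((bb)(a)*)) matching v.

no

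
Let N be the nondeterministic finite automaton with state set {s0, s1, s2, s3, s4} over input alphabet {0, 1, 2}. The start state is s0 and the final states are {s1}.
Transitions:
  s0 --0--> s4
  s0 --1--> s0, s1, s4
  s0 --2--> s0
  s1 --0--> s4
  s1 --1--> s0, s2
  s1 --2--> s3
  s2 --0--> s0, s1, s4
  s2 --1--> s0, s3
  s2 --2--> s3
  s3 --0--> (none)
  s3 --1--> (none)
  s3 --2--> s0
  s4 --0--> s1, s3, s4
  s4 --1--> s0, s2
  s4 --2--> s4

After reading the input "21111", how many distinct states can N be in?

5

Start: {s0}
read 2: {s0}
read 1: {s0, s1, s4}
read 1: {s0, s1, s2, s4}
read 1: {s0, s1, s2, s3, s4}
read 1: {s0, s1, s2, s3, s4}
Final reachable set {s0, s1, s2, s3, s4} has 5 states.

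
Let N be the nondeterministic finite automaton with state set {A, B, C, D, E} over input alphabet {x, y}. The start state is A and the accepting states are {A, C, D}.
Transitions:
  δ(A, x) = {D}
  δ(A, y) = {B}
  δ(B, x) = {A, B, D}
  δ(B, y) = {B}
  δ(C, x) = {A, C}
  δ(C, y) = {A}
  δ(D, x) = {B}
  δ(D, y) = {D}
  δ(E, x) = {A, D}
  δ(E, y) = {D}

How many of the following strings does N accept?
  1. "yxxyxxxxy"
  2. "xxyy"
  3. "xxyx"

2

"yxxyxxxxy": accepted
"xxyy": rejected
"xxyx": accepted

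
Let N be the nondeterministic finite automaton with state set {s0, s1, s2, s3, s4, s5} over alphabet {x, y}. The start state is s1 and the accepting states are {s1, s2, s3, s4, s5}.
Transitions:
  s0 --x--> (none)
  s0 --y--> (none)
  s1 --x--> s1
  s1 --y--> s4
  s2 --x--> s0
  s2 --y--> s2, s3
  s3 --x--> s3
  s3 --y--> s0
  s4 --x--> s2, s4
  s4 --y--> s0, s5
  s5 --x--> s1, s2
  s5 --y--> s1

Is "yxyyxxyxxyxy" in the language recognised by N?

Start: {s1}
read y: {s4}
read x: {s2, s4}
read y: {s0, s2, s3, s5}
read y: {s0, s1, s2, s3}
read x: {s0, s1, s3}
read x: {s1, s3}
read y: {s0, s4}
read x: {s2, s4}
read x: {s0, s2, s4}
read y: {s0, s2, s3, s5}
read x: {s0, s1, s2, s3}
read y: {s0, s2, s3, s4}
Reachable ∩ accepting = {s2, s3, s4} — nonempty.

accepted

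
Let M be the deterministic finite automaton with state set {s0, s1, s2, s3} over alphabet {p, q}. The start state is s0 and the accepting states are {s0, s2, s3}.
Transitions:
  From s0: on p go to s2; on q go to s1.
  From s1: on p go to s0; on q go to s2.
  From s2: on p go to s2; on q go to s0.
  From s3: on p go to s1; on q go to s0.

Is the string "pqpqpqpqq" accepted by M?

rejected

s0 --p--> s2
s2 --q--> s0
s0 --p--> s2
s2 --q--> s0
s0 --p--> s2
s2 --q--> s0
s0 --p--> s2
s2 --q--> s0
s0 --q--> s1
End in state s1, which is not an accepting state.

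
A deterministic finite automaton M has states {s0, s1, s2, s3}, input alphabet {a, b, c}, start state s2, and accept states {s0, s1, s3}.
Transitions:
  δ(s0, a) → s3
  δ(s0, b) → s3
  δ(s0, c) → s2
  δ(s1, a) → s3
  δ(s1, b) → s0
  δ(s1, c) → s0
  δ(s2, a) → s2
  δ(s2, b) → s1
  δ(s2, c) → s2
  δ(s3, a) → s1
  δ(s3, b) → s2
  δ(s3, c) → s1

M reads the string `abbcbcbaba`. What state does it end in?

s3

s2 --a--> s2
s2 --b--> s1
s1 --b--> s0
s0 --c--> s2
s2 --b--> s1
s1 --c--> s0
s0 --b--> s3
s3 --a--> s1
s1 --b--> s0
s0 --a--> s3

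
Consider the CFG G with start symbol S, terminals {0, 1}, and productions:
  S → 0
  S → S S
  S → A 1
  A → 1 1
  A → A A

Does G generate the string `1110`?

S ⇒ SS ⇒ A1S ⇒ 111S ⇒ 1110

yes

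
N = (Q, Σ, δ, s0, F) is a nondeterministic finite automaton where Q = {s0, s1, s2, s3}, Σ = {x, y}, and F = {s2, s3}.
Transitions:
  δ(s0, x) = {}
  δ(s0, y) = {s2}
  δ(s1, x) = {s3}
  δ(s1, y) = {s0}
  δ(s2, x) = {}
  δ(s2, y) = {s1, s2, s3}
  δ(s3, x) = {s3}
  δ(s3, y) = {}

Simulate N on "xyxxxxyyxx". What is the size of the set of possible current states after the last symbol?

Start: {s0}
read x: {}
The reachable set is empty and stays empty for the remaining 9 symbols.
Final reachable set {} has 0 states.

0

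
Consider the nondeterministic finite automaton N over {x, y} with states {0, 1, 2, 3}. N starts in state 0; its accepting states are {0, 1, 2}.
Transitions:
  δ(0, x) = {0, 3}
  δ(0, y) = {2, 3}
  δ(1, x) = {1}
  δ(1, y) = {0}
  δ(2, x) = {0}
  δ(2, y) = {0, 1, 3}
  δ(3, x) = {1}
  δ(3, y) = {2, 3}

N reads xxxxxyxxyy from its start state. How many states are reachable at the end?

Start: {0}
read x: {0, 3}
read x: {0, 1, 3}
read x: {0, 1, 3}
read x: {0, 1, 3}
read x: {0, 1, 3}
read y: {0, 2, 3}
read x: {0, 1, 3}
read x: {0, 1, 3}
read y: {0, 2, 3}
read y: {0, 1, 2, 3}
Final reachable set {0, 1, 2, 3} has 4 states.

4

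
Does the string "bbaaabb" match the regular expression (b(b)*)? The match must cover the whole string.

No split of bbaaabb into u·v has b matching u and (b)* matching v.

no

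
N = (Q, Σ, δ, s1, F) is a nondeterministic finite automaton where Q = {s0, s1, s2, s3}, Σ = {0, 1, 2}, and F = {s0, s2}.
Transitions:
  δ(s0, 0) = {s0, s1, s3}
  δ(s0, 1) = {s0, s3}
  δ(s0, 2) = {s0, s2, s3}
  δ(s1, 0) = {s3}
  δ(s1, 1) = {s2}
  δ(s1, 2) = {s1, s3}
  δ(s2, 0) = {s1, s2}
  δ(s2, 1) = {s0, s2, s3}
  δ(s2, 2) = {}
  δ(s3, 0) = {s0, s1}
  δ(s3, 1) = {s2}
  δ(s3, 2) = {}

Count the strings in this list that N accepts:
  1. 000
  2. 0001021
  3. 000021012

3

000: accepted
0001021: accepted
000021012: accepted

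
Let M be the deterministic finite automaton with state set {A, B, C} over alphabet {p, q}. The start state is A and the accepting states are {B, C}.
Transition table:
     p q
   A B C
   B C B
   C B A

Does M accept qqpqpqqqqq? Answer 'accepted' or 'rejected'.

A --q--> C
C --q--> A
A --p--> B
B --q--> B
B --p--> C
C --q--> A
A --q--> C
C --q--> A
A --q--> C
C --q--> A
End in state A, which is not an accepting state.

rejected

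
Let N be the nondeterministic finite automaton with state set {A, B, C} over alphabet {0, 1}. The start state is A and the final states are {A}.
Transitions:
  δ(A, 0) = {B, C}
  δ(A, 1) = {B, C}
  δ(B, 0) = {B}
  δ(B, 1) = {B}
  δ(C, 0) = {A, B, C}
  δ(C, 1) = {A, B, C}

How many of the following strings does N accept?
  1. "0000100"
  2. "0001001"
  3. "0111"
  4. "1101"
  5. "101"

5

"0000100": accepted
"0001001": accepted
"0111": accepted
"1101": accepted
"101": accepted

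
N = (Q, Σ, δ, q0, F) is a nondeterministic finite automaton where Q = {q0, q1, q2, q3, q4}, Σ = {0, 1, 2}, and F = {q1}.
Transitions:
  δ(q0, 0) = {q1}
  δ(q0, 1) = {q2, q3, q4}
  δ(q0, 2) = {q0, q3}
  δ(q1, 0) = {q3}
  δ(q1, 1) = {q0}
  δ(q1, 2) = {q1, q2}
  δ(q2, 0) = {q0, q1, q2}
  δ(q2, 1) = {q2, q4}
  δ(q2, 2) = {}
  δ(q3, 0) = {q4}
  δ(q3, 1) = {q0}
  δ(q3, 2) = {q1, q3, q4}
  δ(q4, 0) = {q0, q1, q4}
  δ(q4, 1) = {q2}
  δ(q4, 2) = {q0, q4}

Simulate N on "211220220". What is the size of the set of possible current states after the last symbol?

5

Start: {q0}
read 2: {q0, q3}
read 1: {q0, q2, q3, q4}
read 1: {q0, q2, q3, q4}
read 2: {q0, q1, q3, q4}
read 2: {q0, q1, q2, q3, q4}
read 0: {q0, q1, q2, q3, q4}
read 2: {q0, q1, q2, q3, q4}
read 2: {q0, q1, q2, q3, q4}
read 0: {q0, q1, q2, q3, q4}
Final reachable set {q0, q1, q2, q3, q4} has 5 states.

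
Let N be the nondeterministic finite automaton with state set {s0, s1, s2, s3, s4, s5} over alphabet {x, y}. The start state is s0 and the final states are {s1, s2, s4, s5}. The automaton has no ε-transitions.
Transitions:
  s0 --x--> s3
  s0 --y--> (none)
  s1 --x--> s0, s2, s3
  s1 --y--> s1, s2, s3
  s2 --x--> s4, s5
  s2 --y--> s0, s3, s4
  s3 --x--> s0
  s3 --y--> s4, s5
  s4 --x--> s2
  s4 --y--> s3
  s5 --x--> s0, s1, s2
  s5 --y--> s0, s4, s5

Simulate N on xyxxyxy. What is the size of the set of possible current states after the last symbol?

6

Start: {s0}
read x: {s3}
read y: {s4, s5}
read x: {s0, s1, s2}
read x: {s0, s2, s3, s4, s5}
read y: {s0, s3, s4, s5}
read x: {s0, s1, s2, s3}
read y: {s0, s1, s2, s3, s4, s5}
Final reachable set {s0, s1, s2, s3, s4, s5} has 6 states.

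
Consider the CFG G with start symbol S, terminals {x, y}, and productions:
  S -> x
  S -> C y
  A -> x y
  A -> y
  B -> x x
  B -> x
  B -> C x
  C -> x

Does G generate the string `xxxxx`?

no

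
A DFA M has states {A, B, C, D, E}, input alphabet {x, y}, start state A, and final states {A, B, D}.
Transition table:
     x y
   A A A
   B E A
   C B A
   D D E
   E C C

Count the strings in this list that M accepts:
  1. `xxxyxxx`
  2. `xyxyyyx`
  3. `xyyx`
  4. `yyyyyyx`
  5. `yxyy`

`xxxyxxx`: accepted
`xyxyyyx`: accepted
`xyyx`: accepted
`yyyyyyx`: accepted
`yxyy`: accepted

5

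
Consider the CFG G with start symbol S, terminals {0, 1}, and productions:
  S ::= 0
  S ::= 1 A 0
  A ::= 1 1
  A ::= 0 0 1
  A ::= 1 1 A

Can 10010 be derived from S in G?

S ⇒ 1A0 ⇒ 10010

yes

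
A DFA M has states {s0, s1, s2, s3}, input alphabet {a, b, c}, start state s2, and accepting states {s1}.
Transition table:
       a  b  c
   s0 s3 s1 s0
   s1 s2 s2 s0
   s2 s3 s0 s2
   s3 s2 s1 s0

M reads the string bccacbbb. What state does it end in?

s2 --b--> s0
s0 --c--> s0
s0 --c--> s0
s0 --a--> s3
s3 --c--> s0
s0 --b--> s1
s1 --b--> s2
s2 --b--> s0

s0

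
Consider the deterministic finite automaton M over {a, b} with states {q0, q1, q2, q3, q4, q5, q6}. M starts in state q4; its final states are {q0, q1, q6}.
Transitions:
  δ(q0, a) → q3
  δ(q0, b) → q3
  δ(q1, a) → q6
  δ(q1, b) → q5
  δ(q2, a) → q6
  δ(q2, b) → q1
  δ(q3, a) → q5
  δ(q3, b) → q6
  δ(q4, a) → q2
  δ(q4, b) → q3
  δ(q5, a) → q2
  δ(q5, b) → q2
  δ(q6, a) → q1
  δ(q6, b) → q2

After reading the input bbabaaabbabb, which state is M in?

q1

q4 --b--> q3
q3 --b--> q6
q6 --a--> q1
q1 --b--> q5
q5 --a--> q2
q2 --a--> q6
q6 --a--> q1
q1 --b--> q5
q5 --b--> q2
q2 --a--> q6
q6 --b--> q2
q2 --b--> q1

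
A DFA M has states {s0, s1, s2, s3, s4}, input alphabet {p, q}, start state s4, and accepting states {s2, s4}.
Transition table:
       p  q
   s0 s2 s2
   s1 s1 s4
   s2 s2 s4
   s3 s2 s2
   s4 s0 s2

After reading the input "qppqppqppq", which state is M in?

s4

s4 --q--> s2
s2 --p--> s2
s2 --p--> s2
s2 --q--> s4
s4 --p--> s0
s0 --p--> s2
s2 --q--> s4
s4 --p--> s0
s0 --p--> s2
s2 --q--> s4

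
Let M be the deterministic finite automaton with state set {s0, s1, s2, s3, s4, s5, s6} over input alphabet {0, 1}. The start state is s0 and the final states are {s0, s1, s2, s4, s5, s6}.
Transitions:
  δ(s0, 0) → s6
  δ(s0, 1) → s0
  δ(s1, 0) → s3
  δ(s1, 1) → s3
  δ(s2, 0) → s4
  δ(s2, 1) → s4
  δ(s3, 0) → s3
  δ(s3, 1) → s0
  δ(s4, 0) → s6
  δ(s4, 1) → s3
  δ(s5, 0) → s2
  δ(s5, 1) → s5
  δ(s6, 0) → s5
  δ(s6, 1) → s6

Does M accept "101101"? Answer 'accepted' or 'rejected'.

accepted

s0 --1--> s0
s0 --0--> s6
s6 --1--> s6
s6 --1--> s6
s6 --0--> s5
s5 --1--> s5
End in state s5, which is an accepting state.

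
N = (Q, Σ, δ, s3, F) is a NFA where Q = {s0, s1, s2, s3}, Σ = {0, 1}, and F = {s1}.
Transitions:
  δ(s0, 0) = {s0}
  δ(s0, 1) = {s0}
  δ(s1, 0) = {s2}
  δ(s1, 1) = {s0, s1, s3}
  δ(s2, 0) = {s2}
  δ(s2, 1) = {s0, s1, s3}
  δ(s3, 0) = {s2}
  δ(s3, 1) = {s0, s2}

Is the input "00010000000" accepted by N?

Start: {s3}
read 0: {s2}
read 0: {s2}
read 0: {s2}
read 1: {s0, s1, s3}
read 0: {s0, s2}
read 0: {s0, s2}
read 0: {s0, s2}
read 0: {s0, s2}
read 0: {s0, s2}
read 0: {s0, s2}
read 0: {s0, s2}
Reachable ∩ accepting = {} — empty.

rejected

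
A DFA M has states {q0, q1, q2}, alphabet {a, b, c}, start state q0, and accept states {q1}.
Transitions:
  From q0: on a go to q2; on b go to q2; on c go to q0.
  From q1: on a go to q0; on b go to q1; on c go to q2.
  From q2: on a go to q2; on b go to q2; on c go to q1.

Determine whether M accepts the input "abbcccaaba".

q0 --a--> q2
q2 --b--> q2
q2 --b--> q2
q2 --c--> q1
q1 --c--> q2
q2 --c--> q1
q1 --a--> q0
q0 --a--> q2
q2 --b--> q2
q2 --a--> q2
End in state q2, which is not an accepting state.

rejected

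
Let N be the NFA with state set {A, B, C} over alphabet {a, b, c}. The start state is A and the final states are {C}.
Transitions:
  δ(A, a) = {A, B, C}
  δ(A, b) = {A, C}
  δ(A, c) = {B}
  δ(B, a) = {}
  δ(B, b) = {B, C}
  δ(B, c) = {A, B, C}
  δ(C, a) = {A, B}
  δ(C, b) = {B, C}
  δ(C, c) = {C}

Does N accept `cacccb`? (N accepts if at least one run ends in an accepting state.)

rejected

Start: {A}
read c: {B}
read a: {}
The reachable set is empty and stays empty for the remaining 4 symbols.
Reachable ∩ accepting = {} — empty.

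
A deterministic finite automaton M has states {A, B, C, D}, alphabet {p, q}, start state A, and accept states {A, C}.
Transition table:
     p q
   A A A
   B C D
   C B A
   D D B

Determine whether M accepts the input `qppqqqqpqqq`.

accepted

A --q--> A
A --p--> A
A --p--> A
A --q--> A
A --q--> A
A --q--> A
A --q--> A
A --p--> A
A --q--> A
A --q--> A
A --q--> A
End in state A, which is an accepting state.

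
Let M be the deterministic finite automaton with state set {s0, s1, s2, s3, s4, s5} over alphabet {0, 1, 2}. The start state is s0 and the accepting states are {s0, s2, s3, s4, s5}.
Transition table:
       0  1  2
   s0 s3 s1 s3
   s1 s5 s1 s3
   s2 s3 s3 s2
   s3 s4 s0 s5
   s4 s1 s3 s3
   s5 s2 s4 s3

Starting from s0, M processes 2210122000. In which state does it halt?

s4

s0 --2--> s3
s3 --2--> s5
s5 --1--> s4
s4 --0--> s1
s1 --1--> s1
s1 --2--> s3
s3 --2--> s5
s5 --0--> s2
s2 --0--> s3
s3 --0--> s4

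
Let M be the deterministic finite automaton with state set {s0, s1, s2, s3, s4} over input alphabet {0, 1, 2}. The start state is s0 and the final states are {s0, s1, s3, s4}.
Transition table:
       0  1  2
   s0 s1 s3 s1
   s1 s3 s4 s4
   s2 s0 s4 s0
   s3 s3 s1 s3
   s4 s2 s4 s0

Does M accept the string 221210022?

s0 --2--> s1
s1 --2--> s4
s4 --1--> s4
s4 --2--> s0
s0 --1--> s3
s3 --0--> s3
s3 --0--> s3
s3 --2--> s3
s3 --2--> s3
End in state s3, which is an accepting state.

accepted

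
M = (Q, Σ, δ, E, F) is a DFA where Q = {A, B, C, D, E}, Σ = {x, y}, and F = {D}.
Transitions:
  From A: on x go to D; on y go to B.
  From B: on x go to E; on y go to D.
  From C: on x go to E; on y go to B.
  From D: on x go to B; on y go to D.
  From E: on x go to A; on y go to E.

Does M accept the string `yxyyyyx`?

E --y--> E
E --x--> A
A --y--> B
B --y--> D
D --y--> D
D --y--> D
D --x--> B
End in state B, which is not an accepting state.

rejected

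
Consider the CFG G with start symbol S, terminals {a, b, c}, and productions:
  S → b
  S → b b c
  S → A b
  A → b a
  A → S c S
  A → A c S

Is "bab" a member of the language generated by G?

S ⇒ Ab ⇒ bab

yes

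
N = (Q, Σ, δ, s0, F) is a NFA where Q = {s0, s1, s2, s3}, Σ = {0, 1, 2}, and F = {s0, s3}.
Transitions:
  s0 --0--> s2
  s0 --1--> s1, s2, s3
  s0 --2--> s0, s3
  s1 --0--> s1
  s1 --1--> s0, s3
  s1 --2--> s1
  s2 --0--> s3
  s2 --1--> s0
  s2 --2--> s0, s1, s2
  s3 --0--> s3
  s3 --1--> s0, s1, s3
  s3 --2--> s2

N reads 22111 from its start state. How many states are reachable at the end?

Start: {s0}
read 2: {s0, s3}
read 2: {s0, s2, s3}
read 1: {s0, s1, s2, s3}
read 1: {s0, s1, s2, s3}
read 1: {s0, s1, s2, s3}
Final reachable set {s0, s1, s2, s3} has 4 states.

4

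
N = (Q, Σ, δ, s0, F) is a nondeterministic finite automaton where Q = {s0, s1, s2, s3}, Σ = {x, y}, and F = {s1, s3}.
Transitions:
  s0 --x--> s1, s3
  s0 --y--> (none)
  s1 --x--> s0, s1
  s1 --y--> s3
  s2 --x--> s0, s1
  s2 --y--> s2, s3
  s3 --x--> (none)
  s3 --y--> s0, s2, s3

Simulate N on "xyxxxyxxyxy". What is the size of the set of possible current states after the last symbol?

3

Start: {s0}
read x: {s1, s3}
read y: {s0, s2, s3}
read x: {s0, s1, s3}
read x: {s0, s1, s3}
read x: {s0, s1, s3}
read y: {s0, s2, s3}
read x: {s0, s1, s3}
read x: {s0, s1, s3}
read y: {s0, s2, s3}
read x: {s0, s1, s3}
read y: {s0, s2, s3}
Final reachable set {s0, s2, s3} has 3 states.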